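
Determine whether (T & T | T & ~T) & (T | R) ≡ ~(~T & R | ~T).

E1: (T & T | T & ~T) & (T | R)
    = T & (T | R)
    = T
E2: ~(~T & R | ~T)
    = ~~T
    = T
Both reduce to T, so they are equivalent.

Yes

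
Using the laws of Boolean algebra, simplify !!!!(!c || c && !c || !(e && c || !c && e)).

!c || !e

!!!!(!c || c && !c || !(e && c || !c && e))
= !!(!c || c && !c || !(e && c || !c && e))   — double negation
= !!(!c || c && !c || !e)   — distribution
= !!(!c || !e)   — complement / identity
= !c || !e   — double negation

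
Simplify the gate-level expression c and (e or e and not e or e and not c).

c and (e or e and not e or e and not c)
= c and (e or e and not c)   [complement / identity]
= c and e   [absorption]

c and e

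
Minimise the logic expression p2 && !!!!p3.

p2 && p3

p2 && !!!!p3
= p2 && !!p3   [double negation]
= p2 && p3   [double negation]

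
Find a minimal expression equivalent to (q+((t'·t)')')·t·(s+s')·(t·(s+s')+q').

q·t

(q+((t'·t)')')·t·(s+s')·(t·(s+s')+q')
= (q+((t'·t)')')·t·(s+s')   (absorption)
= (q+((t'·t)')')·t   (complement / identity)
= (q+t'·t)·t   (double negation)
= q·t   (complement / identity)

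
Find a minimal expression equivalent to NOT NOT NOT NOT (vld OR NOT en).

vld OR NOT en

NOT NOT NOT NOT (vld OR NOT en)
= NOT NOT (vld OR NOT en)   [double negation]
= vld OR NOT en   [double negation]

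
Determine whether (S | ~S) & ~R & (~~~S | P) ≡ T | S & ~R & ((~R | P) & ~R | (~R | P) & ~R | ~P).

No

E1: (S | ~S) & ~R & (~~~S | P)
    = ~R & (~~~S | P)   (complement / identity)
    = ~R & (~S | P)   (double negation)
E2: T | S & ~R & ((~R | P) & ~R | (~R | P) & ~R | ~P)
    = T | S & ~R & ((~R | P) & ~R | ~P)   (idempotence)
    = T | S & ~R & (~R | ~P)   (absorption)
    = T | S & ~R   (absorption)
These differ: at P=0, R=1, S=0, T=1, E1 = 0 but E2 = 1.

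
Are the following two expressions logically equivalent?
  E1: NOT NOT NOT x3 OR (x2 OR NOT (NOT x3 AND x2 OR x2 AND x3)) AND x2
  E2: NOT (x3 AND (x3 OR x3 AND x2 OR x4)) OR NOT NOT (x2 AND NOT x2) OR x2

Yes

E1: NOT NOT NOT x3 OR (x2 OR NOT (NOT x3 AND x2 OR x2 AND x3)) AND x2
    = NOT NOT NOT x3 OR (x2 OR NOT x2) AND x2
    = NOT x3 OR (x2 OR NOT x2) AND x2
    = NOT x3 OR x2
E2: NOT (x3 AND (x3 OR x3 AND x2 OR x4)) OR NOT NOT (x2 AND NOT x2) OR x2
    = NOT (x3 AND (x3 OR x3 AND x2 OR x4)) OR x2 AND NOT x2 OR x2
    = NOT (x3 AND (x3 OR x4)) OR x2 AND NOT x2 OR x2
    = NOT (x3 AND (x3 OR x4)) OR x2
    = NOT x3 OR x2
Both reduce to NOT x3 OR x2, so they are equivalent.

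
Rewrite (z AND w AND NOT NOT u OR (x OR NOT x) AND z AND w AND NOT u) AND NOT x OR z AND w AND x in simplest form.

z AND w

(z AND w AND NOT NOT u OR (x OR NOT x) AND z AND w AND NOT u) AND NOT x OR z AND w AND x
= (z AND w AND NOT NOT u OR z AND w AND NOT u) AND NOT x OR z AND w AND x   [complement / identity]
= (z AND w AND u OR z AND w AND NOT u) AND NOT x OR z AND w AND x   [double negation]
= z AND w AND NOT x OR z AND w AND x   [distribution]
= z AND w   [distribution]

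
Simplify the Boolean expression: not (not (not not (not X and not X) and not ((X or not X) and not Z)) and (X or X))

not X

not (not (not not (not X and not X) and not ((X or not X) and not Z)) and (X or X))
= not (not (not (X or X) and not ((X or not X) and not Z)) and (X or X))   [De Morgan]
= not (not (not (X or X) and not not Z) and (X or X))   [complement / identity]
= not ((X or X or not Z) and (X or X))   [De Morgan]
= not (X or X)   [absorption]
= not X   [idempotence]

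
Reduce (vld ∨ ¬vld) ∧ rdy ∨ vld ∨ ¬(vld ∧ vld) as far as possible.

(vld ∨ ¬vld) ∧ rdy ∨ vld ∨ ¬(vld ∧ vld)
= (vld ∨ ¬vld) ∧ rdy ∨ vld ∨ ¬vld   — idempotence
= vld ∨ ¬vld   — absorption
= True   — complement

True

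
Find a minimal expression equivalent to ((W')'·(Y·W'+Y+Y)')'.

W'+Y

((W')'·(Y·W'+Y+Y)')'
= ((W')'·(Y+Y)')'
= ((W')'·Y')'
= W'+Y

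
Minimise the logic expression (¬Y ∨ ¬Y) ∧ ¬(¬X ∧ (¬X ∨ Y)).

(¬Y ∨ ¬Y) ∧ ¬(¬X ∧ (¬X ∨ Y))
= (¬Y ∨ ¬Y) ∧ ¬¬X   — absorption
= ¬Y ∧ ¬¬X   — idempotence
= ¬Y ∧ X   — double negation

¬Y ∧ X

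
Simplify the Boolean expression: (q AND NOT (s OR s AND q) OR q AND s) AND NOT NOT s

(q AND NOT (s OR s AND q) OR q AND s) AND NOT NOT s
= (q AND NOT s OR q AND s) AND NOT NOT s   [absorption]
= q AND NOT NOT s   [distribution]
= q AND s   [double negation]

q AND s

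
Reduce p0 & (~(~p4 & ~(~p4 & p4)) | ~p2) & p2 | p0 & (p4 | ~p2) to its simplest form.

p0 & (~(~p4 & ~(~p4 & p4)) | ~p2) & p2 | p0 & (p4 | ~p2)
= p0 & (p4 | ~p4 & p4 | ~p2) & p2 | p0 & (p4 | ~p2)   — De Morgan
= p0 & (p4 | ~p2) & p2 | p0 & (p4 | ~p2)   — complement / identity
= p0 & (p4 | ~p2)   — absorption

p0 & (p4 | ~p2)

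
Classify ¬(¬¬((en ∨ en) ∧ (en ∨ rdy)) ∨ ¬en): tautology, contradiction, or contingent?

¬(¬¬((en ∨ en) ∧ (en ∨ rdy)) ∨ ¬en)
= ¬((en ∨ en) ∧ (en ∨ rdy)) ∧ en   (De Morgan)
= ¬(en ∨ en ∧ rdy) ∧ en   (distribution)
= ¬en ∧ en   (absorption)
= False   (complement)

contradiction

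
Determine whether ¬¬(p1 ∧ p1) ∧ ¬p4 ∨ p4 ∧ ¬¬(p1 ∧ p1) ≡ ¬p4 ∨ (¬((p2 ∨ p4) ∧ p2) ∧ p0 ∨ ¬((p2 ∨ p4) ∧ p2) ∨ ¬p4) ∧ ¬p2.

E1: ¬¬(p1 ∧ p1) ∧ ¬p4 ∨ p4 ∧ ¬¬(p1 ∧ p1)
    = ¬¬(p1 ∧ p1)   [distribution]
    = ¬¬p1   [idempotence]
    = p1   [double negation]
E2: ¬p4 ∨ (¬((p2 ∨ p4) ∧ p2) ∧ p0 ∨ ¬((p2 ∨ p4) ∧ p2) ∨ ¬p4) ∧ ¬p2
    = ¬p4 ∨ (¬((p2 ∨ p4) ∧ p2) ∨ ¬p4) ∧ ¬p2   [absorption]
    = ¬p4 ∨ (¬p2 ∨ ¬p4) ∧ ¬p2   [absorption]
    = ¬p4 ∨ ¬p2   [absorption]
These differ: at p0=0, p1=0, p2=0, p4=0, E1 = 0 but E2 = 1.

No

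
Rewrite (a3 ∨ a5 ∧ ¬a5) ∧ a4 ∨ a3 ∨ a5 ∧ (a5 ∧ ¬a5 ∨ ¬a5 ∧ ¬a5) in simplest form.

a3

(a3 ∨ a5 ∧ ¬a5) ∧ a4 ∨ a3 ∨ a5 ∧ (a5 ∧ ¬a5 ∨ ¬a5 ∧ ¬a5)
= (a3 ∨ a5 ∧ ¬a5) ∧ a4 ∨ a3 ∨ a5 ∧ ¬a5   — distribution
= a3 ∨ a5 ∧ ¬a5   — absorption
= a3   — complement / identity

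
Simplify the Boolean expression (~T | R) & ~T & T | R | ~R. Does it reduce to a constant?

1

(~T | R) & ~T & T | R | ~R
= ~T & T | R | ~R
= R | ~R
= 1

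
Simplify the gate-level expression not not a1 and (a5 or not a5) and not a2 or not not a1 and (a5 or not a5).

a1

not not a1 and (a5 or not a5) and not a2 or not not a1 and (a5 or not a5)
= not not a1 and (a5 or not a5)   — absorption
= a1 and (a5 or not a5)   — double negation
= a1   — complement / identity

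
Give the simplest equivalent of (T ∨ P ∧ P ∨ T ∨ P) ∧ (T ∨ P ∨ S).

(T ∨ P ∧ P ∨ T ∨ P) ∧ (T ∨ P ∨ S)
= (T ∨ P ∨ T ∨ P) ∧ (T ∨ P ∨ S)   [idempotence]
= (T ∨ P) ∧ (T ∨ P ∨ S)   [idempotence]
= T ∨ P   [absorption]

T ∨ P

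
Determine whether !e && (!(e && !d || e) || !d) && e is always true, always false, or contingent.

!e && (!(e && !d || e) || !d) && e
= !e && (!e || !d) && e   [absorption]
= !e && e   [absorption]
= false   [complement]

always false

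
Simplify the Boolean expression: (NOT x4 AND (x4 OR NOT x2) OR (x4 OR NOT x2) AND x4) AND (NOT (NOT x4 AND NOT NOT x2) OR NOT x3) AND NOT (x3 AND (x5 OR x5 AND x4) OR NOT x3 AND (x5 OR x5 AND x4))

(x4 OR NOT x2) AND NOT x5

(NOT x4 AND (x4 OR NOT x2) OR (x4 OR NOT x2) AND x4) AND (NOT (NOT x4 AND NOT NOT x2) OR NOT x3) AND NOT (x3 AND (x5 OR x5 AND x4) OR NOT x3 AND (x5 OR x5 AND x4))
= (NOT x4 AND (x4 OR NOT x2) OR (x4 OR NOT x2) AND x4) AND (x4 OR NOT x2 OR NOT x3) AND NOT (x3 AND (x5 OR x5 AND x4) OR NOT x3 AND (x5 OR x5 AND x4))   [De Morgan]
= (NOT x4 AND (x4 OR NOT x2) OR (x4 OR NOT x2) AND x4) AND (x4 OR NOT x2 OR NOT x3) AND NOT (x5 OR x5 AND x4)   [distribution]
= (x4 OR NOT x2) AND (x4 OR NOT x2 OR NOT x3) AND NOT (x5 OR x5 AND x4)   [distribution]
= (x4 OR NOT x2) AND (x4 OR NOT x2 OR NOT x3) AND NOT x5   [absorption]
= (x4 OR NOT x2) AND NOT x5   [absorption]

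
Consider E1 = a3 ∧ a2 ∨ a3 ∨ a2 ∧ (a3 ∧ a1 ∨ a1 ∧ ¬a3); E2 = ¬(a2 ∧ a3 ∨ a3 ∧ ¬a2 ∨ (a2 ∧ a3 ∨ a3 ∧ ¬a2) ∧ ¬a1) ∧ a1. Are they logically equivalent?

E1: a3 ∧ a2 ∨ a3 ∨ a2 ∧ (a3 ∧ a1 ∨ a1 ∧ ¬a3)
    = a3 ∧ a2 ∨ a3 ∨ a2 ∧ a1   [distribution]
    = a3 ∨ a2 ∧ a1   [absorption]
E2: ¬(a2 ∧ a3 ∨ a3 ∧ ¬a2 ∨ (a2 ∧ a3 ∨ a3 ∧ ¬a2) ∧ ¬a1) ∧ a1
    = ¬(a2 ∧ a3 ∨ a3 ∧ ¬a2) ∧ a1   [absorption]
    = ¬a3 ∧ a1   [distribution]
These differ: at a1=0, a2=0, a3=1, E1 = 1 but E2 = 0.

No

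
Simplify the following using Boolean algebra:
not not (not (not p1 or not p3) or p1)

not not (not (not p1 or not p3) or p1)
= not not (p1 and p3 or p1)   [De Morgan]
= not not p1   [absorption]
= p1   [double negation]

p1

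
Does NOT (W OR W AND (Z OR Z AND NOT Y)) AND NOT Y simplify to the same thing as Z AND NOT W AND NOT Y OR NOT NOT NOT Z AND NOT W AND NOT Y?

Yes

E1: NOT (W OR W AND (Z OR Z AND NOT Y)) AND NOT Y
    = NOT (W OR W AND Z) AND NOT Y
    = NOT W AND NOT Y
E2: Z AND NOT W AND NOT Y OR NOT NOT NOT Z AND NOT W AND NOT Y
    = Z AND NOT W AND NOT Y OR NOT Z AND NOT W AND NOT Y
    = NOT W AND NOT Y
Both reduce to NOT W AND NOT Y, so they are equivalent.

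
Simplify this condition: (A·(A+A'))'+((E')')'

(A·(A+A'))'+((E')')'
= A'+((E')')'   — complement / identity
= A'+E'   — double negation

A'+E'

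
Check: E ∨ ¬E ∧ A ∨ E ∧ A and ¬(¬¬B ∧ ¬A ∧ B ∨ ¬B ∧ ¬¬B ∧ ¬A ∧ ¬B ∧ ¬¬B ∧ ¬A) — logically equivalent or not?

E1: E ∨ ¬E ∧ A ∨ E ∧ A
    = E ∨ A   (distribution)
E2: ¬(¬¬B ∧ ¬A ∧ B ∨ ¬B ∧ ¬¬B ∧ ¬A ∧ ¬B ∧ ¬¬B ∧ ¬A)
    = ¬(¬¬B ∧ ¬A ∧ B ∨ ¬B ∧ ¬¬B ∧ ¬A)   (idempotence)
    = ¬(¬¬B ∧ ¬A)   (distribution)
    = ¬B ∨ A   (De Morgan)
These differ: at A=0, B=0, E=0, E1 = 0 but E2 = 1.

No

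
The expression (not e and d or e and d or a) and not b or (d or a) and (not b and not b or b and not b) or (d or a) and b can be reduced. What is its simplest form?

(not e and d or e and d or a) and not b or (d or a) and (not b and not b or b and not b) or (d or a) and b
= (not e and d or e and d or a) and not b or (d or a) and not b or (d or a) and b   (distribution)
= (d or a) and not b or (d or a) and not b or (d or a) and b   (distribution)
= (d or a) and not b or d or a   (distribution)
= d or a   (absorption)

d or a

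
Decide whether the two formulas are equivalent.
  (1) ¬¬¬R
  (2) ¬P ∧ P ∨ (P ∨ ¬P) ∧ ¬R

E1: ¬¬¬R
    = ¬R
E2: ¬P ∧ P ∨ (P ∨ ¬P) ∧ ¬R
    = ¬P ∧ P ∨ ¬R
    = ¬R
Both reduce to ¬R, so they are equivalent.

Yes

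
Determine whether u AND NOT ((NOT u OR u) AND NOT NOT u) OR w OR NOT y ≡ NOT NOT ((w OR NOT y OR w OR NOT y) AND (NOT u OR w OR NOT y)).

Yes

E1: u AND NOT ((NOT u OR u) AND NOT NOT u) OR w OR NOT y
    = u AND NOT ((NOT u OR u) AND u) OR w OR NOT y   [double negation]
    = u AND NOT u OR w OR NOT y   [complement / identity]
    = w OR NOT y   [complement / identity]
E2: NOT NOT ((w OR NOT y OR w OR NOT y) AND (NOT u OR w OR NOT y))
    = NOT NOT ((w OR NOT y) AND NOT u OR w OR NOT y)   [distribution]
    = (w OR NOT y) AND NOT u OR w OR NOT y   [double negation]
    = w OR NOT y   [absorption]
Both reduce to w OR NOT y, so they are equivalent.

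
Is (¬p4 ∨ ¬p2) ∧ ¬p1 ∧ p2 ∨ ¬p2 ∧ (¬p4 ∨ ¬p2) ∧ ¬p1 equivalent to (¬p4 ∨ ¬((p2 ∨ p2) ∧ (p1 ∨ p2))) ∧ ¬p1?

E1: (¬p4 ∨ ¬p2) ∧ ¬p1 ∧ p2 ∨ ¬p2 ∧ (¬p4 ∨ ¬p2) ∧ ¬p1
    = (¬p4 ∨ ¬p2) ∧ ¬p1   — distribution
E2: (¬p4 ∨ ¬((p2 ∨ p2) ∧ (p1 ∨ p2))) ∧ ¬p1
    = (¬p4 ∨ ¬(p2 ∧ p1 ∨ p2)) ∧ ¬p1   — distribution
    = (¬p4 ∨ ¬p2) ∧ ¬p1   — absorption
Both reduce to (¬p4 ∨ ¬p2) ∧ ¬p1, so they are equivalent.

Yes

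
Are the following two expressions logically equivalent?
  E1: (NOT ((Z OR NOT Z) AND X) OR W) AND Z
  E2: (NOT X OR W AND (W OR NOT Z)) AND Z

Yes

E1: (NOT ((Z OR NOT Z) AND X) OR W) AND Z
    = (NOT X OR W) AND Z   [complement / identity]
E2: (NOT X OR W AND (W OR NOT Z)) AND Z
    = (NOT X OR W) AND Z   [absorption]
Both reduce to (NOT X OR W) AND Z, so they are equivalent.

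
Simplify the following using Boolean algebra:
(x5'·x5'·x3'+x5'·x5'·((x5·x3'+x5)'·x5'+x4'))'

x5

(x5'·x5'·x3'+x5'·x5'·((x5·x3'+x5)'·x5'+x4'))'
= (x5'·x5'·x3'+x5'·x5'·(x5'·x5'+x4'))'   (absorption)
= (x5'·x5'·x3'+x5'·x5')'   (absorption)
= (x5'·x5')'   (absorption)
= x5+x5   (De Morgan)
= x5   (idempotence)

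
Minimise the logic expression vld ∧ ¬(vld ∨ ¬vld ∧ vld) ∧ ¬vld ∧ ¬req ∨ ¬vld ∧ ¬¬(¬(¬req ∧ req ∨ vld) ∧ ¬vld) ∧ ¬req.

vld ∧ ¬(vld ∨ ¬vld ∧ vld) ∧ ¬vld ∧ ¬req ∨ ¬vld ∧ ¬¬(¬(¬req ∧ req ∨ vld) ∧ ¬vld) ∧ ¬req
= vld ∧ ¬(vld ∨ ¬vld ∧ vld) ∧ ¬vld ∧ ¬req ∨ ¬vld ∧ ¬(¬req ∧ req ∨ vld) ∧ ¬vld ∧ ¬req   (double negation)
= vld ∧ ¬(vld ∨ ¬vld ∧ vld) ∧ ¬vld ∧ ¬req ∨ ¬vld ∧ ¬vld ∧ ¬vld ∧ ¬req   (complement / identity)
= vld ∧ ¬vld ∧ ¬vld ∧ ¬req ∨ ¬vld ∧ ¬vld ∧ ¬vld ∧ ¬req   (complement / identity)
= ¬vld ∧ ¬vld ∧ ¬req   (distribution)
= ¬vld ∧ ¬req   (idempotence)

¬vld ∧ ¬req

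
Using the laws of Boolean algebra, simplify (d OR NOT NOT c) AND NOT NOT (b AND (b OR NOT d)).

(d OR NOT NOT c) AND NOT NOT (b AND (b OR NOT d))
= (d OR NOT NOT c) AND b AND (b OR NOT d)   (double negation)
= (d OR NOT NOT c) AND b   (absorption)
= (d OR c) AND b   (double negation)

(d OR c) AND b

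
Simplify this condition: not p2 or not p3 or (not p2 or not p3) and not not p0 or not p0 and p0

not p2 or not p3

not p2 or not p3 or (not p2 or not p3) and not not p0 or not p0 and p0
= not p2 or not p3 or (not p2 or not p3) and not not p0
= not p2 or not p3 or (not p2 or not p3) and p0
= not p2 or not p3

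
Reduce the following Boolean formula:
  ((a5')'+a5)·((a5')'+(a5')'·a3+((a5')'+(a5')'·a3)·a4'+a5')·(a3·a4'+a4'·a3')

((a5')'+a5)·((a5')'+(a5')'·a3+((a5')'+(a5')'·a3)·a4'+a5')·(a3·a4'+a4'·a3')
= ((a5')'+a5)·((a5')'+(a5')'·a3+((a5')'+(a5')'·a3)·a4'+a5')·a4'
= ((a5')'+a5)·((a5')'+(a5')'·a3+a5')·a4'
= ((a5')'+a5)·((a5')'+a5')·a4'
= (a5·a5'+(a5')')·a4'
= (a5·a5'+a5)·a4'
= a5·a4'

a5·a4'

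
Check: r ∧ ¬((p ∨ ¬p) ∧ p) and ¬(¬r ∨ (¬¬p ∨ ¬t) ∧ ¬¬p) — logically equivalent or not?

E1: r ∧ ¬((p ∨ ¬p) ∧ p)
    = r ∧ ¬p
E2: ¬(¬r ∨ (¬¬p ∨ ¬t) ∧ ¬¬p)
    = ¬(¬r ∨ ¬¬p)
    = r ∧ ¬p
Both reduce to r ∧ ¬p, so they are equivalent.

Yes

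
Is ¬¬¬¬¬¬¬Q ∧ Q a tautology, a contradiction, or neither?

¬¬¬¬¬¬¬Q ∧ Q
= ¬¬¬¬¬Q ∧ Q
= ¬¬¬Q ∧ Q
= ¬Q ∧ Q
= False

contradiction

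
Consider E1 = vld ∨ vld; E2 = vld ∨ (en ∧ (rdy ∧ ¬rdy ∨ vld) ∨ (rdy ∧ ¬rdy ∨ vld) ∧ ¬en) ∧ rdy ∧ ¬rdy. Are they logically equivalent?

Yes

E1: vld ∨ vld
    = vld
E2: vld ∨ (en ∧ (rdy ∧ ¬rdy ∨ vld) ∨ (rdy ∧ ¬rdy ∨ vld) ∧ ¬en) ∧ rdy ∧ ¬rdy
    = vld ∨ (rdy ∧ ¬rdy ∨ vld) ∧ rdy ∧ ¬rdy
    = vld ∨ rdy ∧ ¬rdy
    = vld
Both reduce to vld, so they are equivalent.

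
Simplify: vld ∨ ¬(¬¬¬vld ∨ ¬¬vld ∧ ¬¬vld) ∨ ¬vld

vld ∨ ¬(¬¬¬vld ∨ ¬¬vld ∧ ¬¬vld) ∨ ¬vld
= vld ∨ ¬(¬¬¬vld ∨ ¬¬vld) ∨ ¬vld   (idempotence)
= vld ∨ ¬¬vld ∧ ¬vld ∨ ¬vld   (De Morgan)
= vld ∨ vld ∧ ¬vld ∨ ¬vld   (double negation)
= vld ∨ ¬vld   (complement / identity)
= True   (complement)

True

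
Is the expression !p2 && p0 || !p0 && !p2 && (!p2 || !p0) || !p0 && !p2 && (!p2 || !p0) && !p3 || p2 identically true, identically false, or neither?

identically true

!p2 && p0 || !p0 && !p2 && (!p2 || !p0) || !p0 && !p2 && (!p2 || !p0) && !p3 || p2
= !p2 && p0 || !p0 && !p2 && (!p2 || !p0) || p2   [absorption]
= !p2 && p0 || !p0 && !p2 || p2   [absorption]
= !p2 || p2   [distribution]
= true   [complement]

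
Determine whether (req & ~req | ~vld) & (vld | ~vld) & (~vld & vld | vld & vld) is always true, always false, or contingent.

(req & ~req | ~vld) & (vld | ~vld) & (~vld & vld | vld & vld)
= (req & ~req | ~vld) & (vld | ~vld) & vld   [distribution]
= ~vld & (vld | ~vld) & vld   [complement / identity]
= ~vld & vld   [complement / identity]
= 0   [complement]

always false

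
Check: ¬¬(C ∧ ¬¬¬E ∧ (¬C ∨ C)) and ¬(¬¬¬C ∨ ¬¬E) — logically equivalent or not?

E1: ¬¬(C ∧ ¬¬¬E ∧ (¬C ∨ C))
    = ¬¬(C ∧ ¬¬¬E)   (complement / identity)
    = C ∧ ¬¬¬E   (double negation)
    = C ∧ ¬E   (double negation)
E2: ¬(¬¬¬C ∨ ¬¬E)
    = ¬(¬C ∨ ¬¬E)   (double negation)
    = C ∧ ¬E   (De Morgan)
Both reduce to C ∧ ¬E, so they are equivalent.

Yes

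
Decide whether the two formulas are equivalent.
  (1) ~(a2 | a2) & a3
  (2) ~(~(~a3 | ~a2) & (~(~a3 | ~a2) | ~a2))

No

E1: ~(a2 | a2) & a3
    = ~a2 & a3
E2: ~(~(~a3 | ~a2) & (~(~a3 | ~a2) | ~a2))
    = ~~(~a3 | ~a2)
    = ~a3 | ~a2
These differ: at a2=0, a3=0, E1 = 0 but E2 = 1.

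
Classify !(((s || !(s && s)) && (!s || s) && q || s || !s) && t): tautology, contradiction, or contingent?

!(((s || !(s && s)) && (!s || s) && q || s || !s) && t)
= !(((s || !s) && (!s || s) && q || s || !s) && t)   [idempotence]
= !(((s || !s) && q || s || !s) && t)   [complement / identity]
= !((s || !s) && t)   [absorption]
= !t   [complement / identity]
This depends on t, so it is not a constant.

contingent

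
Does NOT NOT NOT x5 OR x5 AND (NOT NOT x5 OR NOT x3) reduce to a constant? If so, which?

NOT NOT NOT x5 OR x5 AND (NOT NOT x5 OR NOT x3)
= NOT NOT NOT x5 OR x5 AND (x5 OR NOT x3)   (double negation)
= NOT NOT NOT x5 OR x5   (absorption)
= NOT x5 OR x5   (double negation)
= TRUE   (complement)

yes, True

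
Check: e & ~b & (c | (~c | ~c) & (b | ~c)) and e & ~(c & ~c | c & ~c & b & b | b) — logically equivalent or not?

E1: e & ~b & (c | (~c | ~c) & (b | ~c))
    = e & ~b & (c | ~c | ~c & b)   — distribution
    = e & ~b & (c | ~c)   — absorption
    = e & ~b   — complement / identity
E2: e & ~(c & ~c | c & ~c & b & b | b)
    = e & ~(c & ~c | c & ~c & b | b)   — idempotence
    = e & ~((~c | ~c & b) & c | b)   — distribution
    = e & ~(~c & c | b)   — absorption
    = e & ~b   — complement / identity
Both reduce to e & ~b, so they are equivalent.

Yes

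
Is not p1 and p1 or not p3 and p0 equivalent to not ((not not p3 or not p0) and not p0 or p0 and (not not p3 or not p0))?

Yes

E1: not p1 and p1 or not p3 and p0
    = not p3 and p0
E2: not ((not not p3 or not p0) and not p0 or p0 and (not not p3 or not p0))
    = not (not not p3 or not p0)
    = not p3 and p0
Both reduce to not p3 and p0, so they are equivalent.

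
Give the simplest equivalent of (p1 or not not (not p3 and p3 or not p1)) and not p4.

not p4

(p1 or not not (not p3 and p3 or not p1)) and not p4
= (p1 or not not not p1) and not p4   [complement / identity]
= (p1 or not p1) and not p4   [double negation]
= not p4   [complement / identity]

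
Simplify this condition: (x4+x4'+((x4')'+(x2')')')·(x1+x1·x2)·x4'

x1·x4'

(x4+x4'+((x4')'+(x2')')')·(x1+x1·x2)·x4'
= (x4+x4'+x4'·x2')·(x1+x1·x2)·x4'   — De Morgan
= (x4+x4')·(x1+x1·x2)·x4'   — absorption
= (x4+x4')·x1·x4'   — absorption
= x1·x4'   — complement / identity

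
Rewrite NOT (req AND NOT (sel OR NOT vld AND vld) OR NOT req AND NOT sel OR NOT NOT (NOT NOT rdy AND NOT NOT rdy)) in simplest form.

sel AND NOT rdy

NOT (req AND NOT (sel OR NOT vld AND vld) OR NOT req AND NOT sel OR NOT NOT (NOT NOT rdy AND NOT NOT rdy))
= NOT (req AND NOT sel OR NOT req AND NOT sel OR NOT NOT (NOT NOT rdy AND NOT NOT rdy))
= NOT (NOT sel OR NOT NOT (NOT NOT rdy AND NOT NOT rdy))
= NOT (NOT sel OR NOT NOT rdy AND NOT NOT rdy)
= NOT (NOT sel OR NOT NOT rdy)
= sel AND NOT rdy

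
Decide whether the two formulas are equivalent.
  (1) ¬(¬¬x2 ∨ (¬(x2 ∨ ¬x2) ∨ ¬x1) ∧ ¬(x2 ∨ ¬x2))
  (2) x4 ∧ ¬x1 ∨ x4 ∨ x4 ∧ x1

E1: ¬(¬¬x2 ∨ (¬(x2 ∨ ¬x2) ∨ ¬x1) ∧ ¬(x2 ∨ ¬x2))
    = ¬(¬¬x2 ∨ ¬(x2 ∨ ¬x2))   — absorption
    = ¬x2 ∧ (x2 ∨ ¬x2)   — De Morgan
    = ¬x2   — complement / identity
E2: x4 ∧ ¬x1 ∨ x4 ∨ x4 ∧ x1
    = x4 ∨ x4 ∧ x1   — absorption
    = x4   — absorption
These differ: at x1=0, x2=0, x4=0, E1 = 1 but E2 = 0.

No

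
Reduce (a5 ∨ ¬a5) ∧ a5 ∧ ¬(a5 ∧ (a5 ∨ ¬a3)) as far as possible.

False

(a5 ∨ ¬a5) ∧ a5 ∧ ¬(a5 ∧ (a5 ∨ ¬a3))
= (a5 ∨ ¬a5) ∧ a5 ∧ ¬a5
= a5 ∧ ¬a5
= False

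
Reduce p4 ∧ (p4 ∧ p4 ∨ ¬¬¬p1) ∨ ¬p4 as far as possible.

p4 ∧ (p4 ∧ p4 ∨ ¬¬¬p1) ∨ ¬p4
= p4 ∧ (p4 ∧ p4 ∨ ¬p1) ∨ ¬p4   — double negation
= p4 ∧ (p4 ∨ ¬p1) ∨ ¬p4   — idempotence
= p4 ∨ ¬p4   — absorption
= True   — complement

True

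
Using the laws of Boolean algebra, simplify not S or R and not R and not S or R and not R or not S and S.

not S or R and not R and not S or R and not R or not S and S
= not S or R and not R or not S and S   [absorption]
= not S or not S and S   [complement / identity]
= not S   [complement / identity]

not S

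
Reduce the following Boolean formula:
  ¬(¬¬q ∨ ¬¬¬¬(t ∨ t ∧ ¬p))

¬(¬¬q ∨ ¬¬¬¬(t ∨ t ∧ ¬p))
= ¬(¬¬q ∨ ¬¬¬¬t)   — absorption
= ¬(¬¬q ∨ ¬¬t)   — double negation
= ¬q ∧ ¬t   — De Morgan

¬q ∧ ¬t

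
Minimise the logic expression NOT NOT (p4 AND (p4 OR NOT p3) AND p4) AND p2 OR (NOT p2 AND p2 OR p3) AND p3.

NOT NOT (p4 AND (p4 OR NOT p3) AND p4) AND p2 OR (NOT p2 AND p2 OR p3) AND p3
= NOT NOT (p4 AND p4) AND p2 OR (NOT p2 AND p2 OR p3) AND p3
= NOT NOT p4 AND p2 OR (NOT p2 AND p2 OR p3) AND p3
= NOT NOT p4 AND p2 OR p3 AND p3
= p4 AND p2 OR p3 AND p3
= p4 AND p2 OR p3

p4 AND p2 OR p3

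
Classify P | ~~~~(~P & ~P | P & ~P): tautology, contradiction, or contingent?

tautology

P | ~~~~(~P & ~P | P & ~P)
= P | ~~~~~P   (distribution)
= P | ~~~P   (double negation)
= P | ~P   (double negation)
= 1   (complement)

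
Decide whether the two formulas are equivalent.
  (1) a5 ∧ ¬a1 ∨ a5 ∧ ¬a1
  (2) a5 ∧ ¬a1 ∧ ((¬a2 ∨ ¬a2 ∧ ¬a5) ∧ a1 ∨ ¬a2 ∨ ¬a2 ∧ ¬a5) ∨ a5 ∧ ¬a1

Yes

E1: a5 ∧ ¬a1 ∨ a5 ∧ ¬a1
    = a5 ∧ ¬a1   — idempotence
E2: a5 ∧ ¬a1 ∧ ((¬a2 ∨ ¬a2 ∧ ¬a5) ∧ a1 ∨ ¬a2 ∨ ¬a2 ∧ ¬a5) ∨ a5 ∧ ¬a1
    = a5 ∧ ¬a1 ∧ (¬a2 ∨ ¬a2 ∧ ¬a5) ∨ a5 ∧ ¬a1   — absorption
    = a5 ∧ ¬a1 ∧ ¬a2 ∨ a5 ∧ ¬a1   — absorption
    = a5 ∧ ¬a1   — absorption
Both reduce to a5 ∧ ¬a1, so they are equivalent.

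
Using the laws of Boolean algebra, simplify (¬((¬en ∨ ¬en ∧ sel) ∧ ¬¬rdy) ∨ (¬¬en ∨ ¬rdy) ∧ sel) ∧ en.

(¬((¬en ∨ ¬en ∧ sel) ∧ ¬¬rdy) ∨ (¬¬en ∨ ¬rdy) ∧ sel) ∧ en
= (¬(¬en ∧ ¬¬rdy) ∨ (¬¬en ∨ ¬rdy) ∧ sel) ∧ en   [absorption]
= (en ∨ ¬rdy ∨ (¬¬en ∨ ¬rdy) ∧ sel) ∧ en   [De Morgan]
= (en ∨ ¬rdy ∨ (en ∨ ¬rdy) ∧ sel) ∧ en   [double negation]
= (en ∨ ¬rdy) ∧ en   [absorption]
= en   [absorption]

en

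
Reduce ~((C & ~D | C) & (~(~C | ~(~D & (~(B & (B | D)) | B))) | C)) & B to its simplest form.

~C & B

~((C & ~D | C) & (~(~C | ~(~D & (~(B & (B | D)) | B))) | C)) & B
= ~((C & ~D | C) & (C & ~D & (~(B & (B | D)) | B) | C)) & B   — De Morgan
= ~((C & ~D | C) & (C & ~D & (~B | B) | C)) & B   — absorption
= ~((C & ~D | C) & (C & ~D | C)) & B   — complement / identity
= ~(C & ~D | C) & B   — idempotence
= ~C & B   — absorption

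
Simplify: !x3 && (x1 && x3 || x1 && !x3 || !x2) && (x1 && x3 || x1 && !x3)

!x3 && x1

!x3 && (x1 && x3 || x1 && !x3 || !x2) && (x1 && x3 || x1 && !x3)
= !x3 && (x1 && x3 || x1 && !x3)
= !x3 && x1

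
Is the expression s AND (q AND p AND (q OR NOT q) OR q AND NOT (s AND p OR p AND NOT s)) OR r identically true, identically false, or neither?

s AND (q AND p AND (q OR NOT q) OR q AND NOT (s AND p OR p AND NOT s)) OR r
= s AND (q AND p AND (q OR NOT q) OR q AND NOT p) OR r   (distribution)
= s AND (q AND p OR q AND NOT p) OR r   (complement / identity)
= s AND q OR r   (distribution)
This depends on q, r, s, so it is not a constant.

neither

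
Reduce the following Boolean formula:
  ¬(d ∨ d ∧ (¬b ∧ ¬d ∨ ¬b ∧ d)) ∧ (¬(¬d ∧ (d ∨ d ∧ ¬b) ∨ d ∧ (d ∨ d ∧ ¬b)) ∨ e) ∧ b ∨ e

¬d ∧ b ∨ e

¬(d ∨ d ∧ (¬b ∧ ¬d ∨ ¬b ∧ d)) ∧ (¬(¬d ∧ (d ∨ d ∧ ¬b) ∨ d ∧ (d ∨ d ∧ ¬b)) ∨ e) ∧ b ∨ e
= ¬(d ∨ d ∧ (¬b ∧ ¬d ∨ ¬b ∧ d)) ∧ (¬(d ∨ d ∧ ¬b) ∨ e) ∧ b ∨ e   — distribution
= ¬(d ∨ d ∧ ¬b) ∧ (¬(d ∨ d ∧ ¬b) ∨ e) ∧ b ∨ e   — distribution
= ¬(d ∨ d ∧ ¬b) ∧ b ∨ e   — absorption
= ¬d ∧ b ∨ e   — absorption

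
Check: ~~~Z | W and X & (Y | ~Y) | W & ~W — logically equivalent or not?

E1: ~~~Z | W
    = ~Z | W   [double negation]
E2: X & (Y | ~Y) | W & ~W
    = X & (Y | ~Y)   [complement / identity]
    = X   [complement / identity]
These differ: at W=0, X=0, Y=0, Z=0, E1 = 1 but E2 = 0.

No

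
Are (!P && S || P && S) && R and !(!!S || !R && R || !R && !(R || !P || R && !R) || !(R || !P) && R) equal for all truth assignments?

E1: (!P && S || P && S) && R
    = S && R   — distribution
E2: !(!!S || !R && R || !R && !(R || !P || R && !R) || !(R || !P) && R)
    = !(!!S || !R && R || !R && !(R || !P) || !(R || !P) && R)   — complement / identity
    = !(!!S || !R && !(R || !P) || !(R || !P) && R)   — complement / identity
    = !(!!S || !(R || !P))   — distribution
    = !S && (R || !P)   — De Morgan
These differ: at P=0, R=1, S=1, E1 = 1 but E2 = 0.

No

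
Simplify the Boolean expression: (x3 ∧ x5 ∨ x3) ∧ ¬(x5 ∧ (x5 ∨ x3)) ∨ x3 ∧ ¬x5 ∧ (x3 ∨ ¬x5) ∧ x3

x3 ∧ ¬x5

(x3 ∧ x5 ∨ x3) ∧ ¬(x5 ∧ (x5 ∨ x3)) ∨ x3 ∧ ¬x5 ∧ (x3 ∨ ¬x5) ∧ x3
= x3 ∧ ¬(x5 ∧ (x5 ∨ x3)) ∨ x3 ∧ ¬x5 ∧ (x3 ∨ ¬x5) ∧ x3
= x3 ∧ ¬(x5 ∧ (x5 ∨ x3)) ∨ x3 ∧ ¬x5 ∧ x3
= x3 ∧ ¬x5 ∨ x3 ∧ ¬x5 ∧ x3
= x3 ∧ ¬x5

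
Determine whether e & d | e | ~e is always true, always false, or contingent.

e & d | e | ~e
= e | ~e
= 1

always true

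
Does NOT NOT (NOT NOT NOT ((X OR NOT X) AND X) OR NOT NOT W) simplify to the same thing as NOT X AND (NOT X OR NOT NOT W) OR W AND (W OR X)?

Yes

E1: NOT NOT (NOT NOT NOT ((X OR NOT X) AND X) OR NOT NOT W)
    = NOT (NOT NOT ((X OR NOT X) AND X) AND NOT W)   [De Morgan]
    = NOT ((X OR NOT X) AND X) OR W   [De Morgan]
    = NOT X OR W   [complement / identity]
E2: NOT X AND (NOT X OR NOT NOT W) OR W AND (W OR X)
    = NOT X AND (NOT X OR NOT NOT W) OR W   [absorption]
    = NOT X AND (NOT X OR W) OR W   [double negation]
    = NOT X OR W   [absorption]
Both reduce to NOT X OR W, so they are equivalent.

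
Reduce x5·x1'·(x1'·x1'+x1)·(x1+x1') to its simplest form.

x5·x1'

x5·x1'·(x1'·x1'+x1)·(x1+x1')
= x5·x1'·(x1'·x1'+x1)   — complement / identity
= x5·x1'·(x1'+x1)   — idempotence
= x5·x1'   — complement / identity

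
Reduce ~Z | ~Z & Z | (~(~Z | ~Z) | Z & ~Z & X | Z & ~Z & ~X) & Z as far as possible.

~Z | ~Z & Z | (~(~Z | ~Z) | Z & ~Z & X | Z & ~Z & ~X) & Z
= ~Z | ~Z & Z | (Z & Z | Z & ~Z & X | Z & ~Z & ~X) & Z
= ~Z | ~Z & Z | (Z & Z | Z & ~Z) & Z
= ~Z | ~Z & Z | Z & Z
= ~Z | Z
= 1

1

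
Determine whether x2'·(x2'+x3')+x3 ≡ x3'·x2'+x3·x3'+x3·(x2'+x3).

E1: x2'·(x2'+x3')+x3
    = x2'+x3   (absorption)
E2: x3'·x2'+x3·x3'+x3·(x2'+x3)
    = (x2'+x3)·x3'+x3·(x2'+x3)   (distribution)
    = x2'+x3   (distribution)
Both reduce to x2'+x3, so they are equivalent.

Yes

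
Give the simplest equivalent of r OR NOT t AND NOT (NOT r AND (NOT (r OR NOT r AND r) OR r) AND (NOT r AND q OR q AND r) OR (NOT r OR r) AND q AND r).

r OR NOT t AND NOT (NOT r AND (NOT (r OR NOT r AND r) OR r) AND (NOT r AND q OR q AND r) OR (NOT r OR r) AND q AND r)
= r OR NOT t AND NOT (NOT r AND (NOT (r OR NOT r AND r) OR r) AND q OR (NOT r OR r) AND q AND r)   — distribution
= r OR NOT t AND NOT (NOT r AND (NOT r OR r) AND q OR (NOT r OR r) AND q AND r)   — complement / identity
= r OR NOT t AND NOT ((NOT r OR r) AND q)   — distribution
= r OR NOT t AND NOT q   — complement / identity

r OR NOT t AND NOT q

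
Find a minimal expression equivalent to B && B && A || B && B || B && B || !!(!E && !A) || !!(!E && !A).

B && B && A || B && B || B && B || !!(!E && !A) || !!(!E && !A)
= B && B || B && B || !!(!E && !A) || !!(!E && !A)
= B && B || B && B || !!(!E && !A)
= B && B || !!(!E && !A)
= B && B || !E && !A
= B || !E && !A

B || !E && !A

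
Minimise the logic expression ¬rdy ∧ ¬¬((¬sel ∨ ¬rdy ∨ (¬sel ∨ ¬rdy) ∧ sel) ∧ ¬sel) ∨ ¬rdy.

¬rdy

¬rdy ∧ ¬¬((¬sel ∨ ¬rdy ∨ (¬sel ∨ ¬rdy) ∧ sel) ∧ ¬sel) ∨ ¬rdy
= ¬rdy ∧ ¬¬((¬sel ∨ ¬rdy) ∧ ¬sel) ∨ ¬rdy
= ¬rdy ∧ ¬¬¬sel ∨ ¬rdy
= ¬rdy ∧ ¬sel ∨ ¬rdy
= ¬rdy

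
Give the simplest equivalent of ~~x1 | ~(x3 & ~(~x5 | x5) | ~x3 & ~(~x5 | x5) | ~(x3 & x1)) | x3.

x1 | x3

~~x1 | ~(x3 & ~(~x5 | x5) | ~x3 & ~(~x5 | x5) | ~(x3 & x1)) | x3
= ~~x1 | ~(~(~x5 | x5) | ~(x3 & x1)) | x3   — distribution
= ~~x1 | (~x5 | x5) & x3 & x1 | x3   — De Morgan
= ~~x1 | x3 & x1 | x3   — complement / identity
= x1 | x3 & x1 | x3   — double negation
= x1 | x3   — absorption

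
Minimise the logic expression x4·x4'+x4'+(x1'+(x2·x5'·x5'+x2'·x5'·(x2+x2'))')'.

x4'+x1·x5'

x4·x4'+x4'+(x1'+(x2·x5'·x5'+x2'·x5'·(x2+x2'))')'
= x4·x4'+x4'+x1·(x2·x5'·x5'+x2'·x5'·(x2+x2'))   [De Morgan]
= x4·x4'+x4'+x1·(x2·x5'+x2'·x5'·(x2+x2'))   [idempotence]
= x4·x4'+x4'+x1·(x2·x5'+x2'·x5')   [complement / identity]
= x4'+x1·(x2·x5'+x2'·x5')   [complement / identity]
= x4'+x1·x5'   [distribution]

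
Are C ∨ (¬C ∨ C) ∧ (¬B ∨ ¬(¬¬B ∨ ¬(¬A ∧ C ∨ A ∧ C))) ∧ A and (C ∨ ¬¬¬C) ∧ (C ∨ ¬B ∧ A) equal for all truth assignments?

E1: C ∨ (¬C ∨ C) ∧ (¬B ∨ ¬(¬¬B ∨ ¬(¬A ∧ C ∨ A ∧ C))) ∧ A
    = C ∨ (¬B ∨ ¬(¬¬B ∨ ¬(¬A ∧ C ∨ A ∧ C))) ∧ A   — complement / identity
    = C ∨ (¬B ∨ ¬B ∧ (¬A ∧ C ∨ A ∧ C)) ∧ A   — De Morgan
    = C ∨ (¬B ∨ ¬B ∧ C) ∧ A   — distribution
    = C ∨ ¬B ∧ A   — absorption
E2: (C ∨ ¬¬¬C) ∧ (C ∨ ¬B ∧ A)
    = (C ∨ ¬C) ∧ (C ∨ ¬B ∧ A)   — double negation
    = C ∨ ¬B ∧ A   — complement / identity
Both reduce to C ∨ ¬B ∧ A, so they are equivalent.

Yes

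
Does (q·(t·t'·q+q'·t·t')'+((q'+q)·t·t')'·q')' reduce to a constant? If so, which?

yes, False

(q·(t·t'·q+q'·t·t')'+((q'+q)·t·t')'·q')'
= (q·(t·t'·q+q'·t·t')'+(t·t')'·q')'   — complement / identity
= (q·(t·t')'+(t·t')'·q')'   — distribution
= ((t·t')')'   — distribution
= t·t'   — double negation
= 0   — complement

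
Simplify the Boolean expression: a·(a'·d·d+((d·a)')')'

a·(a'·d·d+((d·a)')')'
= a·(a'·d·d+d·a)'   [double negation]
= a·(a'·d+d·a)'   [idempotence]
= a·d'   [distribution]

a·d'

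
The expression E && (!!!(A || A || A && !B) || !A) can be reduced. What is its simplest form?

E && (!!!(A || A || A && !B) || !A)
= E && (!!!(A || A) || !A)
= E && (!!!A || !A)
= E && (!A || !A)
= E && !A

E && !A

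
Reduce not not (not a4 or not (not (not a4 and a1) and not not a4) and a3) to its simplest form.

not not (not a4 or not (not (not a4 and a1) and not not a4) and a3)
= not not (not a4 or (not a4 and a1 or not a4) and a3)
= not not (not a4 or not a4 and a3)
= not not not a4
= not a4

not a4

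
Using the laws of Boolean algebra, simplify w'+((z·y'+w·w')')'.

w'+z·y'

w'+((z·y'+w·w')')'
= w'+((z·y')')'   (complement / identity)
= w'+z·y'   (double negation)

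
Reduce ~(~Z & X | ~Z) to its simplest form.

Z

~(~Z & X | ~Z)
= ~~Z   [absorption]
= Z   [double negation]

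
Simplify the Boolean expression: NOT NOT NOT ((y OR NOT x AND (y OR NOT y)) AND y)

NOT NOT NOT ((y OR NOT x AND (y OR NOT y)) AND y)
= NOT NOT NOT ((y OR NOT x) AND y)   (complement / identity)
= NOT NOT NOT y   (absorption)
= NOT y   (double negation)

NOT y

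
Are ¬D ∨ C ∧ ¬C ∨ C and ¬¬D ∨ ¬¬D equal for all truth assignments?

E1: ¬D ∨ C ∧ ¬C ∨ C
    = ¬D ∨ C   (complement / identity)
E2: ¬¬D ∨ ¬¬D
    = ¬¬D   (idempotence)
    = D   (double negation)
These differ: at C=0, D=0, E1 = 1 but E2 = 0.

No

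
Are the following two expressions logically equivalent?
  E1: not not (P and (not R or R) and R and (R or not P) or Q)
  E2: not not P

E1: not not (P and (not R or R) and R and (R or not P) or Q)
    = not not (P and R and (R or not P) or Q)   — complement / identity
    = P and R and (R or not P) or Q   — double negation
    = P and R or Q   — absorption
E2: not not P
    = P   — double negation
These differ: at P=0, Q=1, R=0, E1 = 1 but E2 = 0.

No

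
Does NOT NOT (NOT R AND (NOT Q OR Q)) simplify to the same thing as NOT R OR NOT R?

E1: NOT NOT (NOT R AND (NOT Q OR Q))
    = NOT NOT NOT R   (complement / identity)
    = NOT R   (double negation)
E2: NOT R OR NOT R
    = NOT R   (idempotence)
Both reduce to NOT R, so they are equivalent.

Yes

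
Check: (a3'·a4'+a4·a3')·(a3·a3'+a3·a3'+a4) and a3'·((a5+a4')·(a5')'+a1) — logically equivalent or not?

No

E1: (a3'·a4'+a4·a3')·(a3·a3'+a3·a3'+a4)
    = (a3'·a4'+a4·a3')·(a3·a3'+a4)   [idempotence]
    = a3'·(a3·a3'+a4)   [distribution]
    = a3'·a4   [complement / identity]
E2: a3'·((a5+a4')·(a5')'+a1)
    = a3'·((a5+a4')·a5+a1)   [double negation]
    = a3'·(a5+a1)   [absorption]
These differ: at a1=1, a3=0, a4=0, a5=1, E1 = 0 but E2 = 1.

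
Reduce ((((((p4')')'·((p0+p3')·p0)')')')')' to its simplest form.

p4'·p0'

((((((p4')')'·((p0+p3')·p0)')')')')'
= ((((((p4')')'·p0')')')')'
= ((((p4'·p0')')')')'
= ((p4'·p0')')'
= p4'·p0'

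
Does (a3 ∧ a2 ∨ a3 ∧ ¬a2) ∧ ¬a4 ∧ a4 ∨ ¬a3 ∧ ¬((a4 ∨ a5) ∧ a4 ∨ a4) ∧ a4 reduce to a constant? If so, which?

yes, False

(a3 ∧ a2 ∨ a3 ∧ ¬a2) ∧ ¬a4 ∧ a4 ∨ ¬a3 ∧ ¬((a4 ∨ a5) ∧ a4 ∨ a4) ∧ a4
= (a3 ∧ a2 ∨ a3 ∧ ¬a2) ∧ ¬a4 ∧ a4 ∨ ¬a3 ∧ ¬(a4 ∨ a4) ∧ a4   (absorption)
= (a3 ∧ a2 ∨ a3 ∧ ¬a2) ∧ ¬a4 ∧ a4 ∨ ¬a3 ∧ ¬a4 ∧ a4   (idempotence)
= a3 ∧ ¬a4 ∧ a4 ∨ ¬a3 ∧ ¬a4 ∧ a4   (distribution)
= ¬a4 ∧ a4   (distribution)
= False   (complement)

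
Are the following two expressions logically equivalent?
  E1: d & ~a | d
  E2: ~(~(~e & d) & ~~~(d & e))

E1: d & ~a | d
    = d   [absorption]
E2: ~(~(~e & d) & ~~~(d & e))
    = ~e & d | ~~(d & e)   [De Morgan]
    = ~e & d | d & e   [double negation]
    = d   [distribution]
Both reduce to d, so they are equivalent.

Yes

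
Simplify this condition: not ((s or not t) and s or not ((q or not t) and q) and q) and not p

not s and not p

not ((s or not t) and s or not ((q or not t) and q) and q) and not p
= not (s or not ((q or not t) and q) and q) and not p   (absorption)
= not (s or not q and q) and not p   (absorption)
= not s and not p   (complement / identity)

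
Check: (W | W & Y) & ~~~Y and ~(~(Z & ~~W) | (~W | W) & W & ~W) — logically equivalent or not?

E1: (W | W & Y) & ~~~Y
    = W & ~~~Y   — absorption
    = W & ~Y   — double negation
E2: ~(~(Z & ~~W) | (~W | W) & W & ~W)
    = ~(~(Z & ~~W) | W & ~W)   — complement / identity
    = ~(~(Z & W) | W & ~W)   — double negation
    = ~~(Z & W)   — complement / identity
    = Z & W   — double negation
These differ: at W=1, Y=1, Z=1, E1 = 0 but E2 = 1.

No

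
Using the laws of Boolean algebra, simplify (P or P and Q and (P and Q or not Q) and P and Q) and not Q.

P and not Q

(P or P and Q and (P and Q or not Q) and P and Q) and not Q
= (P or P and Q and P and Q) and not Q
= (P or P and Q) and not Q
= P and not Q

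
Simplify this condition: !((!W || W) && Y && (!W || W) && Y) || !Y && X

!((!W || W) && Y && (!W || W) && Y) || !Y && X
= !((!W || W) && Y) || !Y && X   — idempotence
= !Y || !Y && X   — complement / identity
= !Y   — absorption

!Y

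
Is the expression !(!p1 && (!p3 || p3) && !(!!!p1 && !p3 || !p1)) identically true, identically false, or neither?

!(!p1 && (!p3 || p3) && !(!!!p1 && !p3 || !p1))
= !(!p1 && (!p3 || p3) && !(!p1 && !p3 || !p1))   [double negation]
= !(!p1 && !(!p1 && !p3 || !p1))   [complement / identity]
= !(!p1 && !!p1)   [absorption]
= p1 || !p1   [De Morgan]
= true   [complement]

identically true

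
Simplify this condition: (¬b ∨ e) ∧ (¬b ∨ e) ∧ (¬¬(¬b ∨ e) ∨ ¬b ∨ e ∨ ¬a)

(¬b ∨ e) ∧ (¬b ∨ e) ∧ (¬¬(¬b ∨ e) ∨ ¬b ∨ e ∨ ¬a)
= (¬b ∨ e) ∧ (¬¬(¬b ∨ e) ∨ ¬b ∨ e ∨ ¬a)   — idempotence
= (¬b ∨ e) ∧ (¬b ∨ e ∨ ¬b ∨ e ∨ ¬a)   — double negation
= (¬b ∨ e) ∧ (¬b ∨ e ∨ ¬a)   — idempotence
= ¬b ∨ e   — absorption

¬b ∨ e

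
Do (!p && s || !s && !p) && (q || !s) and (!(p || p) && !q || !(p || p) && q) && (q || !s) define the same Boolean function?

Yes

E1: (!p && s || !s && !p) && (q || !s)
    = !p && (q || !s)   [distribution]
E2: (!(p || p) && !q || !(p || p) && q) && (q || !s)
    = !(p || p) && (q || !s)   [distribution]
    = !p && (q || !s)   [idempotence]
Both reduce to !p && (q || !s), so they are equivalent.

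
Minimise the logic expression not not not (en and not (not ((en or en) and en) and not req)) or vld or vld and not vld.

not not not (en and not (not ((en or en) and en) and not req)) or vld or vld and not vld
= not not not (en and not (not (en and en) and not req)) or vld or vld and not vld   — idempotence
= not (en and not (not (en and en) and not req)) or vld or vld and not vld   — double negation
= not (en and not (not (en and en) and not req)) or vld   — complement / identity
= not (en and (en and en or req)) or vld   — De Morgan
= not (en and (en or req)) or vld   — idempotence
= not en or vld   — absorption

not en or vld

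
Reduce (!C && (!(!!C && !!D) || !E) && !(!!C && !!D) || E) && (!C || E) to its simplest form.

(!C && (!(!!C && !!D) || !E) && !(!!C && !!D) || E) && (!C || E)
= (!C && !(!!C && !!D) || E) && (!C || E)   (absorption)
= (!C && (!C || !D) || E) && (!C || E)   (De Morgan)
= (!C || E) && (!C || E)   (absorption)
= !C || E   (idempotence)

!C || E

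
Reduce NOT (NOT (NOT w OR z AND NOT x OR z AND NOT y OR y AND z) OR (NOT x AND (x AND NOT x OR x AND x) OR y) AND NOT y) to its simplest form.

NOT (NOT (NOT w OR z AND NOT x OR z AND NOT y OR y AND z) OR (NOT x AND (x AND NOT x OR x AND x) OR y) AND NOT y)
= NOT (NOT (NOT w OR z AND NOT x OR z) OR (NOT x AND (x AND NOT x OR x AND x) OR y) AND NOT y)   [distribution]
= NOT (NOT (NOT w OR z) OR (NOT x AND (x AND NOT x OR x AND x) OR y) AND NOT y)   [absorption]
= NOT (NOT (NOT w OR z) OR (NOT x AND x OR y) AND NOT y)   [distribution]
= NOT (NOT (NOT w OR z) OR y AND NOT y)   [complement / identity]
= NOT NOT (NOT w OR z)   [complement / identity]
= NOT w OR z   [double negation]

NOT w OR z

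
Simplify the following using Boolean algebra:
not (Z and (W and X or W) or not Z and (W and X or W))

not W

not (Z and (W and X or W) or not Z and (W and X or W))
= not (W and X or W)   — distribution
= not W   — absorption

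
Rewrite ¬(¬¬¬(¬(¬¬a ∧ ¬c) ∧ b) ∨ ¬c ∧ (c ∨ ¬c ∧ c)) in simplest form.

(¬a ∨ c) ∧ b

¬(¬¬¬(¬(¬¬a ∧ ¬c) ∧ b) ∨ ¬c ∧ (c ∨ ¬c ∧ c))
= ¬(¬¬¬(¬(¬¬a ∧ ¬c) ∧ b) ∨ ¬c ∧ c)   — complement / identity
= ¬¬¬¬(¬(¬¬a ∧ ¬c) ∧ b)   — complement / identity
= ¬¬¬¬((¬a ∨ c) ∧ b)   — De Morgan
= ¬¬((¬a ∨ c) ∧ b)   — double negation
= (¬a ∨ c) ∧ b   — double negation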